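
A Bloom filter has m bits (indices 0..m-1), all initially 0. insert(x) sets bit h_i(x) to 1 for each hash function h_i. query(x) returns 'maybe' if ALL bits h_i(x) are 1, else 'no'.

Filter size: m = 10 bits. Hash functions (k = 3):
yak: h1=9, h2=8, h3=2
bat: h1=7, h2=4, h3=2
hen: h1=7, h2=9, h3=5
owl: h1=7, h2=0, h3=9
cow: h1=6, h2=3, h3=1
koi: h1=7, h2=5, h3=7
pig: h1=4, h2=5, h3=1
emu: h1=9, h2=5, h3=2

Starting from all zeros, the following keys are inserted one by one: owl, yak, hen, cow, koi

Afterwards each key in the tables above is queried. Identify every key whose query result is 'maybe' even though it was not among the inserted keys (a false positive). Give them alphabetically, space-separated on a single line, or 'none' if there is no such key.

Start: bits=0000000000
After insert 'owl': sets bits 0 7 9 -> bits=1000000101
After insert 'yak': sets bits 2 8 9 -> bits=1010000111
After insert 'hen': sets bits 5 7 9 -> bits=1010010111
After insert 'cow': sets bits 1 3 6 -> bits=1111011111
After insert 'koi': sets bits 5 7 -> bits=1111011111
Not inserted: bat emu pig — query each against bits=1111011111:
query bat: checks bit2=1, bit4=0, bit7=1 (has a 0) -> no => not a false positive
query emu: checks bit2=1, bit5=1, bit9=1 (all 1) -> maybe => FALSE POSITIVE
query pig: checks bit1=1, bit4=0, bit5=1 (has a 0) -> no => not a false positive
False positives (alphabetical): emu

Answer: emu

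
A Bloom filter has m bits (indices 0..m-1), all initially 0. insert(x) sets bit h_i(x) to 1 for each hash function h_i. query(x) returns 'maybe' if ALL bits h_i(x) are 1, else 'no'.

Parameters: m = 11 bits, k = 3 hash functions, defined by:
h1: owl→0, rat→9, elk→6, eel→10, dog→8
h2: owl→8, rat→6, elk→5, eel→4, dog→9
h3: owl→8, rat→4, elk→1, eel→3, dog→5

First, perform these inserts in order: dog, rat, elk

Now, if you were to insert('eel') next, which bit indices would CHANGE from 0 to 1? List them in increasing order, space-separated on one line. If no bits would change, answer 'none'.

Answer: 3 10

Derivation:
Start: bits=00000000000
After insert 'dog': sets bits 5 8 9 -> bits=00000100110
After insert 'rat': sets bits 4 6 9 -> bits=00001110110
After insert 'elk': sets bits 1 5 6 -> bits=01001110110
insert 'eel' would touch bits 3 4 10; currently bit3=0, bit4=1, bit10=0
Bits that are 0 among those (would change 0->1): 3 10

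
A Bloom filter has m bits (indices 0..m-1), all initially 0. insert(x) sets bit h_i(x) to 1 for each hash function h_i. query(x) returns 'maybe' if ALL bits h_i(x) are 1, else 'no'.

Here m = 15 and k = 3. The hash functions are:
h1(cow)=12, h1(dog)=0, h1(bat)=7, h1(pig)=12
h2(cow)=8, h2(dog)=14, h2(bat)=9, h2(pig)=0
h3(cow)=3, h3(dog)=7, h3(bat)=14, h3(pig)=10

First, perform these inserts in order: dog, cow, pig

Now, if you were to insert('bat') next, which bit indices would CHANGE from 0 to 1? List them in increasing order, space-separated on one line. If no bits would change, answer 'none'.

Start: bits=000000000000000
After insert 'dog': sets bits 0 7 14 -> bits=100000010000001
After insert 'cow': sets bits 3 8 12 -> bits=100100011000101
After insert 'pig': sets bits 0 10 12 -> bits=100100011010101
insert 'bat' would touch bits 7 9 14; currently bit7=1, bit9=0, bit14=1
Bits that are 0 among those (would change 0->1): 9

Answer: 9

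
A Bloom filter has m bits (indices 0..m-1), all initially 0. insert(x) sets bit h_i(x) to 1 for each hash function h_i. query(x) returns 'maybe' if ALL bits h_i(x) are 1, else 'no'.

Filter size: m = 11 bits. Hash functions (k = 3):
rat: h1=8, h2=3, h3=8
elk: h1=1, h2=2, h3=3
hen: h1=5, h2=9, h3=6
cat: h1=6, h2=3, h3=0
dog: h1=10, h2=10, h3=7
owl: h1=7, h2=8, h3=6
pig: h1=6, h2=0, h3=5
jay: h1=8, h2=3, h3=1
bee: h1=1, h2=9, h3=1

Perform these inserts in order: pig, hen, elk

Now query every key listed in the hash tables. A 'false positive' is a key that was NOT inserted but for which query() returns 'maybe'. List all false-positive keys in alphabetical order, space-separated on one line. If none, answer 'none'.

Start: bits=00000000000
After insert 'pig': sets bits 0 5 6 -> bits=10000110000
After insert 'hen': sets bits 5 6 9 -> bits=10000110010
After insert 'elk': sets bits 1 2 3 -> bits=11110110010
Not inserted: bee cat dog jay owl rat — query each against bits=11110110010:
query bee: checks bit1=1, bit9=1 (all 1) -> maybe => FALSE POSITIVE
query cat: checks bit0=1, bit3=1, bit6=1 (all 1) -> maybe => FALSE POSITIVE
query dog: checks bit7=0, bit10=0 (has a 0) -> no => not a false positive
query jay: checks bit1=1, bit3=1, bit8=0 (has a 0) -> no => not a false positive
query owl: checks bit6=1, bit7=0, bit8=0 (has a 0) -> no => not a false positive
query rat: checks bit3=1, bit8=0 (has a 0) -> no => not a false positive
False positives (alphabetical): bee cat

Answer: bee cat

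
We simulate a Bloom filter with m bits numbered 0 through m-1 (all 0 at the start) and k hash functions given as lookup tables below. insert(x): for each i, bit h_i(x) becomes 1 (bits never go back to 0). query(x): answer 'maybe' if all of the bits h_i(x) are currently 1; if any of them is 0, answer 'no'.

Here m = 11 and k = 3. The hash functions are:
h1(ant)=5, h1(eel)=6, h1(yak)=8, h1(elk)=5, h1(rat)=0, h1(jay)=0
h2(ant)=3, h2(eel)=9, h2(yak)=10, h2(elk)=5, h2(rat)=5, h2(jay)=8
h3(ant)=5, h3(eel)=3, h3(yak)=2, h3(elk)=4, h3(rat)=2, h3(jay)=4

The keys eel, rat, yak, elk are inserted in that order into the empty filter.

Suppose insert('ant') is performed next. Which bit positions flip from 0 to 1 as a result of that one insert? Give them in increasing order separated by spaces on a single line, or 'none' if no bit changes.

Answer: none

Derivation:
Start: bits=00000000000
After insert 'eel': sets bits 3 6 9 -> bits=00010010010
After insert 'rat': sets bits 0 2 5 -> bits=10110110010
After insert 'yak': sets bits 2 8 10 -> bits=10110110111
After insert 'elk': sets bits 4 5 -> bits=10111110111
insert 'ant' would touch bits 3 5; currently bit3=1, bit5=1
Bits that are 0 among those (would change 0->1): none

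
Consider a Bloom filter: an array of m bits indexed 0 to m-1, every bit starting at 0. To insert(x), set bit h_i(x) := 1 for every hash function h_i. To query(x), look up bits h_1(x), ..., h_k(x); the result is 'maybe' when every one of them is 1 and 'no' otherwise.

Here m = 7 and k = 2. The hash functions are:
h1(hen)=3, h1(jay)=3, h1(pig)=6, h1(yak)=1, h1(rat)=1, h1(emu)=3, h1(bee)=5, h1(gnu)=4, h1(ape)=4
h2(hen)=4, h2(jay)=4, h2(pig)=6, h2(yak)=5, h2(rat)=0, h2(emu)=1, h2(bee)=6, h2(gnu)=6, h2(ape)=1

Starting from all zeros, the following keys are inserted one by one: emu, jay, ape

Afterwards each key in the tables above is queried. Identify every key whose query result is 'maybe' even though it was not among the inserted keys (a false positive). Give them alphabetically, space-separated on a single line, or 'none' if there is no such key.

Start: bits=0000000
After insert 'emu': sets bits 1 3 -> bits=0101000
After insert 'jay': sets bits 3 4 -> bits=0101100
After insert 'ape': sets bits 1 4 -> bits=0101100
Not inserted: bee gnu hen pig rat yak — query each against bits=0101100:
query bee: checks bit5=0, bit6=0 (has a 0) -> no => not a false positive
query gnu: checks bit4=1, bit6=0 (has a 0) -> no => not a false positive
query hen: checks bit3=1, bit4=1 (all 1) -> maybe => FALSE POSITIVE
query pig: checks bit6=0 (has a 0) -> no => not a false positive
query rat: checks bit0=0, bit1=1 (has a 0) -> no => not a false positive
query yak: checks bit1=1, bit5=0 (has a 0) -> no => not a false positive
False positives (alphabetical): hen

Answer: hen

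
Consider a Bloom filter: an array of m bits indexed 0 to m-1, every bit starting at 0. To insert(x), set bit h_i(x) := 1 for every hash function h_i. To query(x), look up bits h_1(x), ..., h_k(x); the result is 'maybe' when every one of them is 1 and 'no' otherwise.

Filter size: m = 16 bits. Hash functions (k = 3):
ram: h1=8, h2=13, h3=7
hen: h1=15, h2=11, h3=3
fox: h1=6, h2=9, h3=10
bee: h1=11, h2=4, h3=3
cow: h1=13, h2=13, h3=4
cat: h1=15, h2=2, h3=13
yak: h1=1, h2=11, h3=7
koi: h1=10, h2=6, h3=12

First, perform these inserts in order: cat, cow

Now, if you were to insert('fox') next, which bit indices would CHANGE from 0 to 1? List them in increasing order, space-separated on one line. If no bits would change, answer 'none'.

Answer: 6 9 10

Derivation:
Start: bits=0000000000000000
After insert 'cat': sets bits 2 13 15 -> bits=0010000000000101
After insert 'cow': sets bits 4 13 -> bits=0010100000000101
insert 'fox' would touch bits 6 9 10; currently bit6=0, bit9=0, bit10=0
Bits that are 0 among those (would change 0->1): 6 9 10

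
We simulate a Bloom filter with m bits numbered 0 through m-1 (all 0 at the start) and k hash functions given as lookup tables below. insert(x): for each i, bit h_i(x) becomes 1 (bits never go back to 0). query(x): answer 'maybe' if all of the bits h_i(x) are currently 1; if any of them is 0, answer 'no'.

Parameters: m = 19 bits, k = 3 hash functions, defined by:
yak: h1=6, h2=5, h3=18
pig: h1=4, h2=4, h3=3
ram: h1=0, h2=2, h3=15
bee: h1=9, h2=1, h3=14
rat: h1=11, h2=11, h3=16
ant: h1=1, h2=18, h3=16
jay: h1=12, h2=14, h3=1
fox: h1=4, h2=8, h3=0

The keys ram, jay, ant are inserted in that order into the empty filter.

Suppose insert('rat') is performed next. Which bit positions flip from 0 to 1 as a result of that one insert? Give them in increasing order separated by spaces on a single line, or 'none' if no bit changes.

Start: bits=0000000000000000000
After insert 'ram': sets bits 0 2 15 -> bits=1010000000000001000
After insert 'jay': sets bits 1 12 14 -> bits=1110000000001011000
After insert 'ant': sets bits 1 16 18 -> bits=1110000000001011101
insert 'rat' would touch bits 11 16; currently bit11=0, bit16=1
Bits that are 0 among those (would change 0->1): 11

Answer: 11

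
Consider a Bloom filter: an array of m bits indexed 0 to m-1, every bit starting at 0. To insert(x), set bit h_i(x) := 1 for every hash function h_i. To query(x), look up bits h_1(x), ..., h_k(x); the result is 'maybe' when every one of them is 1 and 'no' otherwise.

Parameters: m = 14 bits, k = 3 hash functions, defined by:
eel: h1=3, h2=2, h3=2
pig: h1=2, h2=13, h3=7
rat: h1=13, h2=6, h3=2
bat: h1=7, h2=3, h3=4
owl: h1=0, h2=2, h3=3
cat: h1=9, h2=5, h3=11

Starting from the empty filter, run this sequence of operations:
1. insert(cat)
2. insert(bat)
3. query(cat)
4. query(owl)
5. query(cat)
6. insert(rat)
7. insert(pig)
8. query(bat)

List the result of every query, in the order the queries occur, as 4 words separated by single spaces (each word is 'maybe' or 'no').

Start: bits=00000000000000
Op 1: insert cat -> sets bits 5 9 11 -> bits=00000100010100
Op 2: insert bat -> sets bits 3 4 7 -> bits=00011101010100
Op 3: query cat -> checks bit5=1, bit9=1, bit11=1 (all 1) -> maybe
Op 4: query owl -> checks bit0=0, bit2=0, bit3=1 (has a 0) -> no
Op 5: query cat -> checks bit5=1, bit9=1, bit11=1 (all 1) -> maybe
Op 6: insert rat -> sets bits 2 6 13 -> bits=00111111010101
Op 7: insert pig -> sets bits 2 7 13 -> bits=00111111010101
Op 8: query bat -> checks bit3=1, bit4=1, bit7=1 (all 1) -> maybe
Query results in order: maybe no maybe maybe

Answer: maybe no maybe maybe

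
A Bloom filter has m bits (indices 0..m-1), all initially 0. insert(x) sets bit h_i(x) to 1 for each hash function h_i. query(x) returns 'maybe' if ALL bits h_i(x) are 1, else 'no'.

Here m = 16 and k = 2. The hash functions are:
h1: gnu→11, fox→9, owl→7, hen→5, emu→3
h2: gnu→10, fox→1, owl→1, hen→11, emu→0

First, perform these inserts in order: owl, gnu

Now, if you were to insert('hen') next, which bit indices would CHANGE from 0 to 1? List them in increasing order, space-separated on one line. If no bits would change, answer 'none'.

Start: bits=0000000000000000
After insert 'owl': sets bits 1 7 -> bits=0100000100000000
After insert 'gnu': sets bits 10 11 -> bits=0100000100110000
insert 'hen' would touch bits 5 11; currently bit5=0, bit11=1
Bits that are 0 among those (would change 0->1): 5

Answer: 5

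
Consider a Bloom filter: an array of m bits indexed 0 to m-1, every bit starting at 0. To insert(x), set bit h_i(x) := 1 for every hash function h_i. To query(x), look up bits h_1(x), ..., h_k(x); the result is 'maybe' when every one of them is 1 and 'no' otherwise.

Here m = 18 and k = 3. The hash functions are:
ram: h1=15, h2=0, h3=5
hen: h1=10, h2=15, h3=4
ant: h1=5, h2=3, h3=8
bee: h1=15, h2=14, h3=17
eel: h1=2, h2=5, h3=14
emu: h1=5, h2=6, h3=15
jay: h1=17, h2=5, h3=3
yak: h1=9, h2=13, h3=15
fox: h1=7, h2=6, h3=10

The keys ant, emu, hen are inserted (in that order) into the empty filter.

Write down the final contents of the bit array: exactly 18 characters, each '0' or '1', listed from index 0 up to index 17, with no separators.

Start: bits=000000000000000000
After insert 'ant': sets bits 3 5 8 -> bits=000101001000000000
After insert 'emu': sets bits 5 6 15 -> bits=000101101000000100
After insert 'hen': sets bits 4 10 15 -> bits=000111101010000100

Answer: 000111101010000100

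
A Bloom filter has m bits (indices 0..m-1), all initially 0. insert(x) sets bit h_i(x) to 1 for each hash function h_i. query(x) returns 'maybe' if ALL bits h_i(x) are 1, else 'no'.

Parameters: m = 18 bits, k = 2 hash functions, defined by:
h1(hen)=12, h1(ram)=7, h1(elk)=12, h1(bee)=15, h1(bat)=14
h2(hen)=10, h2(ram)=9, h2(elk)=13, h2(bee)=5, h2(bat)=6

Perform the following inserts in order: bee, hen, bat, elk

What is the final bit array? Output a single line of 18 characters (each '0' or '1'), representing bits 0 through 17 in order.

Start: bits=000000000000000000
After insert 'bee': sets bits 5 15 -> bits=000001000000000100
After insert 'hen': sets bits 10 12 -> bits=000001000010100100
After insert 'bat': sets bits 6 14 -> bits=000001100010101100
After insert 'elk': sets bits 12 13 -> bits=000001100010111100

Answer: 000001100010111100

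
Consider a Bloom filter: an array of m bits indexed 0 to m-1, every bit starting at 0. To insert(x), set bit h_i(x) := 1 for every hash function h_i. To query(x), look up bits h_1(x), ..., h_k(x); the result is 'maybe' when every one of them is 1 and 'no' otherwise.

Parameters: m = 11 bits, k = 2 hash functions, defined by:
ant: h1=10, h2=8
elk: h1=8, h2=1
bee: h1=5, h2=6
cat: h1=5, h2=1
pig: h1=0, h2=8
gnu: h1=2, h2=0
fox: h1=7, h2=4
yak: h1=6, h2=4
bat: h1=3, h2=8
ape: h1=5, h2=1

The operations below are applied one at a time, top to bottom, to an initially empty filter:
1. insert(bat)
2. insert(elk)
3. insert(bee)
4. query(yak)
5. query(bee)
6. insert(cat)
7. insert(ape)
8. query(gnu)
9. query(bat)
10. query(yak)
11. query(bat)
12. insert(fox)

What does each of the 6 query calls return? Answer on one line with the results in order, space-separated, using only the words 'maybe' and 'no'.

Answer: no maybe no maybe no maybe

Derivation:
Start: bits=00000000000
Op 1: insert bat -> sets bits 3 8 -> bits=00010000100
Op 2: insert elk -> sets bits 1 8 -> bits=01010000100
Op 3: insert bee -> sets bits 5 6 -> bits=01010110100
Op 4: query yak -> checks bit4=0, bit6=1 (has a 0) -> no
Op 5: query bee -> checks bit5=1, bit6=1 (all 1) -> maybe
Op 6: insert cat -> sets bits 1 5 -> bits=01010110100
Op 7: insert ape -> sets bits 1 5 -> bits=01010110100
Op 8: query gnu -> checks bit0=0, bit2=0 (has a 0) -> no
Op 9: query bat -> checks bit3=1, bit8=1 (all 1) -> maybe
Op 10: query yak -> checks bit4=0, bit6=1 (has a 0) -> no
Op 11: query bat -> checks bit3=1, bit8=1 (all 1) -> maybe
Op 12: insert fox -> sets bits 4 7 -> bits=01011111100
Query results in order: no maybe no maybe no maybe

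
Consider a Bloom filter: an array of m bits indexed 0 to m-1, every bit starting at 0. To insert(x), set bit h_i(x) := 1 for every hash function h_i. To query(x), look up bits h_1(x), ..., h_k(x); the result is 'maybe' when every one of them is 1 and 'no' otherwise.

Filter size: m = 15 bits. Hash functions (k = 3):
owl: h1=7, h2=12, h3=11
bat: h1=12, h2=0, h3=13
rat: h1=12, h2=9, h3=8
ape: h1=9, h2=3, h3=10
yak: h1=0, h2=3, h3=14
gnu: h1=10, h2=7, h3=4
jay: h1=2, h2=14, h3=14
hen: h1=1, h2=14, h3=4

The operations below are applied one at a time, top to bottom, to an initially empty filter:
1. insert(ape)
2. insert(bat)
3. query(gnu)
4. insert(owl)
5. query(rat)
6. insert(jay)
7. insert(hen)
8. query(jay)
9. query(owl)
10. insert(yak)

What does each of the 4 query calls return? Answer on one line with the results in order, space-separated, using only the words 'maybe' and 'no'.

Start: bits=000000000000000
Op 1: insert ape -> sets bits 3 9 10 -> bits=000100000110000
Op 2: insert bat -> sets bits 0 12 13 -> bits=100100000110110
Op 3: query gnu -> checks bit4=0, bit7=0, bit10=1 (has a 0) -> no
Op 4: insert owl -> sets bits 7 11 12 -> bits=100100010111110
Op 5: query rat -> checks bit8=0, bit9=1, bit12=1 (has a 0) -> no
Op 6: insert jay -> sets bits 2 14 -> bits=101100010111111
Op 7: insert hen -> sets bits 1 4 14 -> bits=111110010111111
Op 8: query jay -> checks bit2=1, bit14=1 (all 1) -> maybe
Op 9: query owl -> checks bit7=1, bit11=1, bit12=1 (all 1) -> maybe
Op 10: insert yak -> sets bits 0 3 14 -> bits=111110010111111
Query results in order: no no maybe maybe

Answer: no no maybe maybe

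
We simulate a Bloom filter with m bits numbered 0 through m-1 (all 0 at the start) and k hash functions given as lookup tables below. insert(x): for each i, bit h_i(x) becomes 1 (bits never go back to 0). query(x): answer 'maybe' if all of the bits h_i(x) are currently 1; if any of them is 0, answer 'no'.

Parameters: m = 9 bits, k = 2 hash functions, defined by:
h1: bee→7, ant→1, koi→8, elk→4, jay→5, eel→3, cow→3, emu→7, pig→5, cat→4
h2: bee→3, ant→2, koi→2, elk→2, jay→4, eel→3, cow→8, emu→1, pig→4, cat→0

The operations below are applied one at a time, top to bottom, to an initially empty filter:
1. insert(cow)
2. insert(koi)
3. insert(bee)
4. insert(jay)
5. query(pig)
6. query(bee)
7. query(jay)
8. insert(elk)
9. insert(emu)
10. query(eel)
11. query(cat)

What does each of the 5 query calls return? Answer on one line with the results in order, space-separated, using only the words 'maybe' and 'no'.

Answer: maybe maybe maybe maybe no

Derivation:
Start: bits=000000000
Op 1: insert cow -> sets bits 3 8 -> bits=000100001
Op 2: insert koi -> sets bits 2 8 -> bits=001100001
Op 3: insert bee -> sets bits 3 7 -> bits=001100011
Op 4: insert jay -> sets bits 4 5 -> bits=001111011
Op 5: query pig -> checks bit4=1, bit5=1 (all 1) -> maybe
Op 6: query bee -> checks bit3=1, bit7=1 (all 1) -> maybe
Op 7: query jay -> checks bit4=1, bit5=1 (all 1) -> maybe
Op 8: insert elk -> sets bits 2 4 -> bits=001111011
Op 9: insert emu -> sets bits 1 7 -> bits=011111011
Op 10: query eel -> checks bit3=1 (all 1) -> maybe
Op 11: query cat -> checks bit0=0, bit4=1 (has a 0) -> no
Query results in order: maybe maybe maybe maybe no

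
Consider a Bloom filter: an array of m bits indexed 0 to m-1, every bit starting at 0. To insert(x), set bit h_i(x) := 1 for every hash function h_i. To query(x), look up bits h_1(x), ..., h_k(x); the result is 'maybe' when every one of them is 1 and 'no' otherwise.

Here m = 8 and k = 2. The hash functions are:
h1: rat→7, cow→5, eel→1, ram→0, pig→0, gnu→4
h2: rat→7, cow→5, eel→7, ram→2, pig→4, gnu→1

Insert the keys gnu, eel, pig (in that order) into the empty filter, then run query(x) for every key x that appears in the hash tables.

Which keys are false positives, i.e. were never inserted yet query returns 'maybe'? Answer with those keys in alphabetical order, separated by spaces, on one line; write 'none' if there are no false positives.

Start: bits=00000000
After insert 'gnu': sets bits 1 4 -> bits=01001000
After insert 'eel': sets bits 1 7 -> bits=01001001
After insert 'pig': sets bits 0 4 -> bits=11001001
Not inserted: cow ram rat — query each against bits=11001001:
query cow: checks bit5=0 (has a 0) -> no => not a false positive
query ram: checks bit0=1, bit2=0 (has a 0) -> no => not a false positive
query rat: checks bit7=1 (all 1) -> maybe => FALSE POSITIVE
False positives (alphabetical): rat

Answer: rat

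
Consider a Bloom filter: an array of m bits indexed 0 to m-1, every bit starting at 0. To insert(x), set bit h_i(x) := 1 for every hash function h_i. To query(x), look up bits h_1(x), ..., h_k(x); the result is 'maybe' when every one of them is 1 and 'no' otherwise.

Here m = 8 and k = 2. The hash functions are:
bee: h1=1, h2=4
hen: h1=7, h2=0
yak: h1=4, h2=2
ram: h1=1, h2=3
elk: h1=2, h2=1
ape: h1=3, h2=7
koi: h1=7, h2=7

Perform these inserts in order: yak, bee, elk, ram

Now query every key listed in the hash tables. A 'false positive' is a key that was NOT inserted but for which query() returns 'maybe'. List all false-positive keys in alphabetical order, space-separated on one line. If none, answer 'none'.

Start: bits=00000000
After insert 'yak': sets bits 2 4 -> bits=00101000
After insert 'bee': sets bits 1 4 -> bits=01101000
After insert 'elk': sets bits 1 2 -> bits=01101000
After insert 'ram': sets bits 1 3 -> bits=01111000
Not inserted: ape hen koi — query each against bits=01111000:
query ape: checks bit3=1, bit7=0 (has a 0) -> no => not a false positive
query hen: checks bit0=0, bit7=0 (has a 0) -> no => not a false positive
query koi: checks bit7=0 (has a 0) -> no => not a false positive
False positives (alphabetical): none

Answer: none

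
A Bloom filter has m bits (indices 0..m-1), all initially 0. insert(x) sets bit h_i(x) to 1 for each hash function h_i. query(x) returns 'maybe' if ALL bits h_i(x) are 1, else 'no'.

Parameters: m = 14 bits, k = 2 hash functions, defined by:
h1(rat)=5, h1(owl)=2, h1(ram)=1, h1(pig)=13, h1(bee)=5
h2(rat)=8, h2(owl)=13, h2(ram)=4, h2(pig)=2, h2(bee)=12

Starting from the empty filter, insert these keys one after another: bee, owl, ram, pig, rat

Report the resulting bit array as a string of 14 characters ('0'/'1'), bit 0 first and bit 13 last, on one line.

Answer: 01101100100011

Derivation:
Start: bits=00000000000000
After insert 'bee': sets bits 5 12 -> bits=00000100000010
After insert 'owl': sets bits 2 13 -> bits=00100100000011
After insert 'ram': sets bits 1 4 -> bits=01101100000011
After insert 'pig': sets bits 2 13 -> bits=01101100000011
After insert 'rat': sets bits 5 8 -> bits=01101100100011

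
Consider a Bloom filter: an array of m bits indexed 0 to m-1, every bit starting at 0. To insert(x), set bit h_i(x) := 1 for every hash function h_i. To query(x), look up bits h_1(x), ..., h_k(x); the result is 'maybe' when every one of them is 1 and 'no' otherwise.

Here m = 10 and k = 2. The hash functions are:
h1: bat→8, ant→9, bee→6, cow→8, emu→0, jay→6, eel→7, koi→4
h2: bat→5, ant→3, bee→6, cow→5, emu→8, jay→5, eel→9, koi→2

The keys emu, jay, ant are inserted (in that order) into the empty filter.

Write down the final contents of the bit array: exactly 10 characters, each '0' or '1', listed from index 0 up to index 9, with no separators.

Start: bits=0000000000
After insert 'emu': sets bits 0 8 -> bits=1000000010
After insert 'jay': sets bits 5 6 -> bits=1000011010
After insert 'ant': sets bits 3 9 -> bits=1001011011

Answer: 1001011011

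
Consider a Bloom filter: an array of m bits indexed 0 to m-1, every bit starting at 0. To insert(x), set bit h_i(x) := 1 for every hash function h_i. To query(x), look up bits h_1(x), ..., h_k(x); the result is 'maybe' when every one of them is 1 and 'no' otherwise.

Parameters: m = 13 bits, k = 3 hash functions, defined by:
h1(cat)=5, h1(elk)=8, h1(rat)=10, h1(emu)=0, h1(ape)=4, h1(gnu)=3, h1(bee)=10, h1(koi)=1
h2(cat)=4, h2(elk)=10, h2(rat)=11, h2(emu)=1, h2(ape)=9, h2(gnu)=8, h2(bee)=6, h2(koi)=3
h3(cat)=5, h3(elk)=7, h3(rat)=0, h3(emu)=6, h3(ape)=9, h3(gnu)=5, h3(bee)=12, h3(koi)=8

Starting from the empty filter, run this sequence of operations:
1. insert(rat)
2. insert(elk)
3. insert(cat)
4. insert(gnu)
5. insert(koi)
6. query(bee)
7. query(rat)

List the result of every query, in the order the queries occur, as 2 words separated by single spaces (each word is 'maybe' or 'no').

Start: bits=0000000000000
Op 1: insert rat -> sets bits 0 10 11 -> bits=1000000000110
Op 2: insert elk -> sets bits 7 8 10 -> bits=1000000110110
Op 3: insert cat -> sets bits 4 5 -> bits=1000110110110
Op 4: insert gnu -> sets bits 3 5 8 -> bits=1001110110110
Op 5: insert koi -> sets bits 1 3 8 -> bits=1101110110110
Op 6: query bee -> checks bit6=0, bit10=1, bit12=0 (has a 0) -> no
Op 7: query rat -> checks bit0=1, bit10=1, bit11=1 (all 1) -> maybe
Query results in order: no maybe

Answer: no maybe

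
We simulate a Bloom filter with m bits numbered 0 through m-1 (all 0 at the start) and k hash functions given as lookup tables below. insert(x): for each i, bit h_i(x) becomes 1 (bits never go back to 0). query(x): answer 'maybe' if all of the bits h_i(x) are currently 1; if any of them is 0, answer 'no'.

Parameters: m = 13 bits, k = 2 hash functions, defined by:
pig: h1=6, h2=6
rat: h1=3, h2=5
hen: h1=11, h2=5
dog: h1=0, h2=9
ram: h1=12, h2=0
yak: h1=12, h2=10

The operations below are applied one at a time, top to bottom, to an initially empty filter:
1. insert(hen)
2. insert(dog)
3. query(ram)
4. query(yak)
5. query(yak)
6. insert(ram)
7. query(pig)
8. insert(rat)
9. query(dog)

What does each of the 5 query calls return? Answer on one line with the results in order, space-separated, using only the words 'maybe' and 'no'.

Answer: no no no no maybe

Derivation:
Start: bits=0000000000000
Op 1: insert hen -> sets bits 5 11 -> bits=0000010000010
Op 2: insert dog -> sets bits 0 9 -> bits=1000010001010
Op 3: query ram -> checks bit0=1, bit12=0 (has a 0) -> no
Op 4: query yak -> checks bit10=0, bit12=0 (has a 0) -> no
Op 5: query yak -> checks bit10=0, bit12=0 (has a 0) -> no
Op 6: insert ram -> sets bits 0 12 -> bits=1000010001011
Op 7: query pig -> checks bit6=0 (has a 0) -> no
Op 8: insert rat -> sets bits 3 5 -> bits=1001010001011
Op 9: query dog -> checks bit0=1, bit9=1 (all 1) -> maybe
Query results in order: no no no no maybe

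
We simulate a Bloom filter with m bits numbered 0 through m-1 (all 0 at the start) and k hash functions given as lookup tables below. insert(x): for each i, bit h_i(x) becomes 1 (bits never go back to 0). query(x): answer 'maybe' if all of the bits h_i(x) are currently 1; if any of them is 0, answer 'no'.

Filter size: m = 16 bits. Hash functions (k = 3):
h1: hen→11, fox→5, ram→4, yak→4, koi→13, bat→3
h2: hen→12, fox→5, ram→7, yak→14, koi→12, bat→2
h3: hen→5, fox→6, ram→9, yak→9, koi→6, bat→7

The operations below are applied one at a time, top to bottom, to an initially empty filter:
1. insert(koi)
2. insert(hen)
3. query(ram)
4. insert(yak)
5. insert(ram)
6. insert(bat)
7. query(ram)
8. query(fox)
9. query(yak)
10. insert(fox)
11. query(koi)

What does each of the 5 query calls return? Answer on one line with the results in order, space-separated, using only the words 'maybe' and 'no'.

Answer: no maybe maybe maybe maybe

Derivation:
Start: bits=0000000000000000
Op 1: insert koi -> sets bits 6 12 13 -> bits=0000001000001100
Op 2: insert hen -> sets bits 5 11 12 -> bits=0000011000011100
Op 3: query ram -> checks bit4=0, bit7=0, bit9=0 (has a 0) -> no
Op 4: insert yak -> sets bits 4 9 14 -> bits=0000111001011110
Op 5: insert ram -> sets bits 4 7 9 -> bits=0000111101011110
Op 6: insert bat -> sets bits 2 3 7 -> bits=0011111101011110
Op 7: query ram -> checks bit4=1, bit7=1, bit9=1 (all 1) -> maybe
Op 8: query fox -> checks bit5=1, bit6=1 (all 1) -> maybe
Op 9: query yak -> checks bit4=1, bit9=1, bit14=1 (all 1) -> maybe
Op 10: insert fox -> sets bits 5 6 -> bits=0011111101011110
Op 11: query koi -> checks bit6=1, bit12=1, bit13=1 (all 1) -> maybe
Query results in order: no maybe maybe maybe maybe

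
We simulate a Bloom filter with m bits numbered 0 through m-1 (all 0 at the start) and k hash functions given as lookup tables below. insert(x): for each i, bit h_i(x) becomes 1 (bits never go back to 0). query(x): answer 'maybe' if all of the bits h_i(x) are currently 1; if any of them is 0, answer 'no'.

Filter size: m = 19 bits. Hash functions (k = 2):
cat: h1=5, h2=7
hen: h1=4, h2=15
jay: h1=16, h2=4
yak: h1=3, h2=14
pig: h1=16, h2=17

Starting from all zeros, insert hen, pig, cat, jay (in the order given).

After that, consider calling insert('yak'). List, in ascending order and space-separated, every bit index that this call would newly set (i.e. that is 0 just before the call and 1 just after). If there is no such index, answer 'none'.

Answer: 3 14

Derivation:
Start: bits=0000000000000000000
After insert 'hen': sets bits 4 15 -> bits=0000100000000001000
After insert 'pig': sets bits 16 17 -> bits=0000100000000001110
After insert 'cat': sets bits 5 7 -> bits=0000110100000001110
After insert 'jay': sets bits 4 16 -> bits=0000110100000001110
insert 'yak' would touch bits 3 14; currently bit3=0, bit14=0
Bits that are 0 among those (would change 0->1): 3 14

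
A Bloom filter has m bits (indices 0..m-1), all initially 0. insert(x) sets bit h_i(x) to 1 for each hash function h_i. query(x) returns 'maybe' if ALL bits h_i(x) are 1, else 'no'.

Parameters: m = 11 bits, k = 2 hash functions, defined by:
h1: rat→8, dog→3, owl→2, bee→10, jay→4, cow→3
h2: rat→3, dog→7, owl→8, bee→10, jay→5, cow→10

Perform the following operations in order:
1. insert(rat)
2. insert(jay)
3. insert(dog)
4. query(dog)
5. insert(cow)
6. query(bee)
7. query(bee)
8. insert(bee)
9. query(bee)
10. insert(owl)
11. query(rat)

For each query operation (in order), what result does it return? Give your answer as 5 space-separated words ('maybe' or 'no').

Start: bits=00000000000
Op 1: insert rat -> sets bits 3 8 -> bits=00010000100
Op 2: insert jay -> sets bits 4 5 -> bits=00011100100
Op 3: insert dog -> sets bits 3 7 -> bits=00011101100
Op 4: query dog -> checks bit3=1, bit7=1 (all 1) -> maybe
Op 5: insert cow -> sets bits 3 10 -> bits=00011101101
Op 6: query bee -> checks bit10=1 (all 1) -> maybe
Op 7: query bee -> checks bit10=1 (all 1) -> maybe
Op 8: insert bee -> sets bits 10 -> bits=00011101101
Op 9: query bee -> checks bit10=1 (all 1) -> maybe
Op 10: insert owl -> sets bits 2 8 -> bits=00111101101
Op 11: query rat -> checks bit3=1, bit8=1 (all 1) -> maybe
Query results in order: maybe maybe maybe maybe maybe

Answer: maybe maybe maybe maybe maybe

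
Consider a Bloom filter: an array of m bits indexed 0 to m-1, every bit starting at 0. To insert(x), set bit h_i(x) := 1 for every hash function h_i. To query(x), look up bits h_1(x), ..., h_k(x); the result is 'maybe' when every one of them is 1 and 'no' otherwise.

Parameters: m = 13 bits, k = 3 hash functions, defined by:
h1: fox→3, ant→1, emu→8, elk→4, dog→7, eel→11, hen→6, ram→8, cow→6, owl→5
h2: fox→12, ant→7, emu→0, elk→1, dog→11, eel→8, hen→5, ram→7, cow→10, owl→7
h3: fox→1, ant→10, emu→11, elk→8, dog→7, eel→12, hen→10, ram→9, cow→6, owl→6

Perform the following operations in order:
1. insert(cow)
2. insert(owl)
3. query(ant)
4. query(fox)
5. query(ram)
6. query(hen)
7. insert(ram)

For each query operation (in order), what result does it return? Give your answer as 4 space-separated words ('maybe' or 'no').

Answer: no no no maybe

Derivation:
Start: bits=0000000000000
Op 1: insert cow -> sets bits 6 10 -> bits=0000001000100
Op 2: insert owl -> sets bits 5 6 7 -> bits=0000011100100
Op 3: query ant -> checks bit1=0, bit7=1, bit10=1 (has a 0) -> no
Op 4: query fox -> checks bit1=0, bit3=0, bit12=0 (has a 0) -> no
Op 5: query ram -> checks bit7=1, bit8=0, bit9=0 (has a 0) -> no
Op 6: query hen -> checks bit5=1, bit6=1, bit10=1 (all 1) -> maybe
Op 7: insert ram -> sets bits 7 8 9 -> bits=0000011111100
Query results in order: no no no maybe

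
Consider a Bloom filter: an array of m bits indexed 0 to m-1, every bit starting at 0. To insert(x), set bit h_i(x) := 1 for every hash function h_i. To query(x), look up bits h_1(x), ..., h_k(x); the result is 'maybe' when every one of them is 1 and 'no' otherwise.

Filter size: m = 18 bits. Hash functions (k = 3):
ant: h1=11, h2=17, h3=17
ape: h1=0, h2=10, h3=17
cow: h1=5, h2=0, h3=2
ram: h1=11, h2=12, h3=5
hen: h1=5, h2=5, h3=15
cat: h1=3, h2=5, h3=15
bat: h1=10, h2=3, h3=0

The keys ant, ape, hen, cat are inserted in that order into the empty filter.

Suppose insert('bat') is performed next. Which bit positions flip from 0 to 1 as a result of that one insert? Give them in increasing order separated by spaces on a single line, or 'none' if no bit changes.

Answer: none

Derivation:
Start: bits=000000000000000000
After insert 'ant': sets bits 11 17 -> bits=000000000001000001
After insert 'ape': sets bits 0 10 17 -> bits=100000000011000001
After insert 'hen': sets bits 5 15 -> bits=100001000011000101
After insert 'cat': sets bits 3 5 15 -> bits=100101000011000101
insert 'bat' would touch bits 0 3 10; currently bit0=1, bit3=1, bit10=1
Bits that are 0 among those (would change 0->1): none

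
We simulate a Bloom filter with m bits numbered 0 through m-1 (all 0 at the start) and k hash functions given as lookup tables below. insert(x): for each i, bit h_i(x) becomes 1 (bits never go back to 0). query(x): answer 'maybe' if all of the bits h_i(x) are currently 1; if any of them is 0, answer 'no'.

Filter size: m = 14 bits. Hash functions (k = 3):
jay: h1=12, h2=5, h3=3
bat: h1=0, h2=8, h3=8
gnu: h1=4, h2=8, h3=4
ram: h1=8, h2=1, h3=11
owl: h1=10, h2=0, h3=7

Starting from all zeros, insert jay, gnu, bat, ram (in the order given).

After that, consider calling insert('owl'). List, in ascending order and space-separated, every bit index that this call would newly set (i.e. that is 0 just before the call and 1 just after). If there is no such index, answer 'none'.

Answer: 7 10

Derivation:
Start: bits=00000000000000
After insert 'jay': sets bits 3 5 12 -> bits=00010100000010
After insert 'gnu': sets bits 4 8 -> bits=00011100100010
After insert 'bat': sets bits 0 8 -> bits=10011100100010
After insert 'ram': sets bits 1 8 11 -> bits=11011100100110
insert 'owl' would touch bits 0 7 10; currently bit0=1, bit7=0, bit10=0
Bits that are 0 among those (would change 0->1): 7 10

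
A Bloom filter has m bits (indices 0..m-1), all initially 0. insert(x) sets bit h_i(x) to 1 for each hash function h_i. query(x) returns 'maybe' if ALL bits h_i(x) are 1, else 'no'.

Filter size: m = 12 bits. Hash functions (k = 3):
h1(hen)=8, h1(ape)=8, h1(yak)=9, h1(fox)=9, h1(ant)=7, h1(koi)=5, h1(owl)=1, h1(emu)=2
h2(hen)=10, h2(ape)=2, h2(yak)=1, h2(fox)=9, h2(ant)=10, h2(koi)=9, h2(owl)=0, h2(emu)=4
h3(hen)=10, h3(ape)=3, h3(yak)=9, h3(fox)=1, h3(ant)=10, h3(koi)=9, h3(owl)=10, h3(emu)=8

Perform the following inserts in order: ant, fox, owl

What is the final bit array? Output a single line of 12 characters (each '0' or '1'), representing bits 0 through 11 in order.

Answer: 110000010110

Derivation:
Start: bits=000000000000
After insert 'ant': sets bits 7 10 -> bits=000000010010
After insert 'fox': sets bits 1 9 -> bits=010000010110
After insert 'owl': sets bits 0 1 10 -> bits=110000010110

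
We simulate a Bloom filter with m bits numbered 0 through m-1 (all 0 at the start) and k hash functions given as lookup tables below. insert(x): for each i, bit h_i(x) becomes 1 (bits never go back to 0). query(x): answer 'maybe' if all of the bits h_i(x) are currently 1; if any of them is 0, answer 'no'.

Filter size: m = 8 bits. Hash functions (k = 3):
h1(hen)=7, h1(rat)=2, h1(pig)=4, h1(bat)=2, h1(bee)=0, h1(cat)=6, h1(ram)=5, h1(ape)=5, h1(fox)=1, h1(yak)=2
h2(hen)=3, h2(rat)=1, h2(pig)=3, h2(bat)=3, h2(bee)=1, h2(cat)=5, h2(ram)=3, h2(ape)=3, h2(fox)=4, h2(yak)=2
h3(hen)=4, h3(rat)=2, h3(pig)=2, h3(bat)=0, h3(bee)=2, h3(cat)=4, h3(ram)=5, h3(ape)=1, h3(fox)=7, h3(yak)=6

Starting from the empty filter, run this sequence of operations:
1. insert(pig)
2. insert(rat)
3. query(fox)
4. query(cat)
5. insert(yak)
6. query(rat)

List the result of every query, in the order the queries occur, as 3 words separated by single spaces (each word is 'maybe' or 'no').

Start: bits=00000000
Op 1: insert pig -> sets bits 2 3 4 -> bits=00111000
Op 2: insert rat -> sets bits 1 2 -> bits=01111000
Op 3: query fox -> checks bit1=1, bit4=1, bit7=0 (has a 0) -> no
Op 4: query cat -> checks bit4=1, bit5=0, bit6=0 (has a 0) -> no
Op 5: insert yak -> sets bits 2 6 -> bits=01111010
Op 6: query rat -> checks bit1=1, bit2=1 (all 1) -> maybe
Query results in order: no no maybe

Answer: no no maybe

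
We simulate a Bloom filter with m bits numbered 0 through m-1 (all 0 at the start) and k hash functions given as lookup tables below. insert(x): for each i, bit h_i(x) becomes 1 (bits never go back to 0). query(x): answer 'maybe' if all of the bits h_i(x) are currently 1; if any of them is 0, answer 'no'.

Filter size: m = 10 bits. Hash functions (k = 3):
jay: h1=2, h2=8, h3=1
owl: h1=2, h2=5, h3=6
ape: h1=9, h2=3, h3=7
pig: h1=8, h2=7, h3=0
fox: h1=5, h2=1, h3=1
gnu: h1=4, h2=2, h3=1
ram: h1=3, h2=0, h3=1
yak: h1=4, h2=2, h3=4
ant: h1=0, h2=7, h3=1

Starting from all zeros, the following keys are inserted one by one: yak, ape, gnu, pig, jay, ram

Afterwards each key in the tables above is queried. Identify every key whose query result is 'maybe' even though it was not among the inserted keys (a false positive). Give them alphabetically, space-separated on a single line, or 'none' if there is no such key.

Answer: ant

Derivation:
Start: bits=0000000000
After insert 'yak': sets bits 2 4 -> bits=0010100000
After insert 'ape': sets bits 3 7 9 -> bits=0011100101
After insert 'gnu': sets bits 1 2 4 -> bits=0111100101
After insert 'pig': sets bits 0 7 8 -> bits=1111100111
After insert 'jay': sets bits 1 2 8 -> bits=1111100111
After insert 'ram': sets bits 0 1 3 -> bits=1111100111
Not inserted: ant fox owl — query each against bits=1111100111:
query ant: checks bit0=1, bit1=1, bit7=1 (all 1) -> maybe => FALSE POSITIVE
query fox: checks bit1=1, bit5=0 (has a 0) -> no => not a false positive
query owl: checks bit2=1, bit5=0, bit6=0 (has a 0) -> no => not a false positive
False positives (alphabetical): ant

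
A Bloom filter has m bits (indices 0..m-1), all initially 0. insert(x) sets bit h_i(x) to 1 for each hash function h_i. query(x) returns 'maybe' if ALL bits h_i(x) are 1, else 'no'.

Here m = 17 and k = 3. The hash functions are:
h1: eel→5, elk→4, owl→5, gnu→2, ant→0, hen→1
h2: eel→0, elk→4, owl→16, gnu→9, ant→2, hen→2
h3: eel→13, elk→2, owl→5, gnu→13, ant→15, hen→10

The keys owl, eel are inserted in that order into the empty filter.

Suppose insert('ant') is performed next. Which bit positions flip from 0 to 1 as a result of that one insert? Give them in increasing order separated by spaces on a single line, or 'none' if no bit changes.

Answer: 2 15

Derivation:
Start: bits=00000000000000000
After insert 'owl': sets bits 5 16 -> bits=00000100000000001
After insert 'eel': sets bits 0 5 13 -> bits=10000100000001001
insert 'ant' would touch bits 0 2 15; currently bit0=1, bit2=0, bit15=0
Bits that are 0 among those (would change 0->1): 2 15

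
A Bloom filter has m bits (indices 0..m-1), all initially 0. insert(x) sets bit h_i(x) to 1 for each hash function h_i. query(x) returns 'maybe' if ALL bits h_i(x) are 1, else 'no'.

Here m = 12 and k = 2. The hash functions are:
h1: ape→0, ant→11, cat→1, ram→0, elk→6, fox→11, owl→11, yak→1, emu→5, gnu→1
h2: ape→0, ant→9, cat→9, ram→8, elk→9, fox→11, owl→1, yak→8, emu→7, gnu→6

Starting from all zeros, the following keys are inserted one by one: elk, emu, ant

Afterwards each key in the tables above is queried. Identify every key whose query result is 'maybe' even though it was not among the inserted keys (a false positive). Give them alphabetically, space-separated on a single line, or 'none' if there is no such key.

Start: bits=000000000000
After insert 'elk': sets bits 6 9 -> bits=000000100100
After insert 'emu': sets bits 5 7 -> bits=000001110100
After insert 'ant': sets bits 9 11 -> bits=000001110101
Not inserted: ape cat fox gnu owl ram yak — query each against bits=000001110101:
query ape: checks bit0=0 (has a 0) -> no => not a false positive
query cat: checks bit1=0, bit9=1 (has a 0) -> no => not a false positive
query fox: checks bit11=1 (all 1) -> maybe => FALSE POSITIVE
query gnu: checks bit1=0, bit6=1 (has a 0) -> no => not a false positive
query owl: checks bit1=0, bit11=1 (has a 0) -> no => not a false positive
query ram: checks bit0=0, bit8=0 (has a 0) -> no => not a false positive
query yak: checks bit1=0, bit8=0 (has a 0) -> no => not a false positive
False positives (alphabetical): fox

Answer: fox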